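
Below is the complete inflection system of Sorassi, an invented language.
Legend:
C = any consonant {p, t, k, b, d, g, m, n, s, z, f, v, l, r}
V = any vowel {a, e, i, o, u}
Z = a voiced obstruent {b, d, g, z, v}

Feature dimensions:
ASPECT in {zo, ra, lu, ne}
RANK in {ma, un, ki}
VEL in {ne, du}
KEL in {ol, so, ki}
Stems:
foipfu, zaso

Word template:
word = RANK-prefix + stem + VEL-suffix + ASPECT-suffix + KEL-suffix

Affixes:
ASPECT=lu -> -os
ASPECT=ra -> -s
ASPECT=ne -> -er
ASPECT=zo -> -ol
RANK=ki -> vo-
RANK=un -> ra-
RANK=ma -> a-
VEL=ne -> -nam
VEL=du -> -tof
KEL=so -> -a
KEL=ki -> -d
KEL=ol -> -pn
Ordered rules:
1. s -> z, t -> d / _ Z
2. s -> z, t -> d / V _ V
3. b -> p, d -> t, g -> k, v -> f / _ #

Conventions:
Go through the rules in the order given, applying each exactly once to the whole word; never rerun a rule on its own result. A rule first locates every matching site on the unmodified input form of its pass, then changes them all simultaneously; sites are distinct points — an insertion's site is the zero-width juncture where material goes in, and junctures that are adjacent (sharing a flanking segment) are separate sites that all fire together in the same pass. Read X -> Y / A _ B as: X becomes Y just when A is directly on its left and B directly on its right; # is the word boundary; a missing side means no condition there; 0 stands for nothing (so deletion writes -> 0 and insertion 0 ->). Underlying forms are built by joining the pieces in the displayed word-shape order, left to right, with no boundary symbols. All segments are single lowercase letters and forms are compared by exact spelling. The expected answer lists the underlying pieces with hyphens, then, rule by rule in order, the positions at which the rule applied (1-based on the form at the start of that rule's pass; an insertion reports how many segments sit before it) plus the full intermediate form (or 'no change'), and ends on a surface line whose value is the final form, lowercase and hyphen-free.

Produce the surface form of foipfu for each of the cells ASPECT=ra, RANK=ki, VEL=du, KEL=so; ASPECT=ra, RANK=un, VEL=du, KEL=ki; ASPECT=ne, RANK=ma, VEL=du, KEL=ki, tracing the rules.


cell ASPECT=ra, RANK=ki, VEL=du, KEL=so:
underlying: vo-foipfu-tof-s-a
1. s -> z, t -> d / _ Z: no change
2. s -> z, t -> d / V _ V: fires at position(s) 9: vofoipfudofsa
3. b -> p, d -> t, g -> k, v -> f / _ #: no change
surface: vofoipfudofsa

cell ASPECT=ra, RANK=un, VEL=du, KEL=ki:
underlying: ra-foipfu-tof-s-d
1. s -> z, t -> d / _ Z: fires at position(s) 12: rafoipfutofzd
2. s -> z, t -> d / V _ V: fires at position(s) 9: rafoipfudofzd
3. b -> p, d -> t, g -> k, v -> f / _ #: fires at position(s) 13: rafoipfudofzt
surface: rafoipfudofzt

cell ASPECT=ne, RANK=ma, VEL=du, KEL=ki:
underlying: a-foipfu-tof-er-d
1. s -> z, t -> d / _ Z: no change
2. s -> z, t -> d / V _ V: fires at position(s) 8: afoipfudoferd
3. b -> p, d -> t, g -> k, v -> f / _ #: fires at position(s) 13: afoipfudofert
surface: afoipfudofert


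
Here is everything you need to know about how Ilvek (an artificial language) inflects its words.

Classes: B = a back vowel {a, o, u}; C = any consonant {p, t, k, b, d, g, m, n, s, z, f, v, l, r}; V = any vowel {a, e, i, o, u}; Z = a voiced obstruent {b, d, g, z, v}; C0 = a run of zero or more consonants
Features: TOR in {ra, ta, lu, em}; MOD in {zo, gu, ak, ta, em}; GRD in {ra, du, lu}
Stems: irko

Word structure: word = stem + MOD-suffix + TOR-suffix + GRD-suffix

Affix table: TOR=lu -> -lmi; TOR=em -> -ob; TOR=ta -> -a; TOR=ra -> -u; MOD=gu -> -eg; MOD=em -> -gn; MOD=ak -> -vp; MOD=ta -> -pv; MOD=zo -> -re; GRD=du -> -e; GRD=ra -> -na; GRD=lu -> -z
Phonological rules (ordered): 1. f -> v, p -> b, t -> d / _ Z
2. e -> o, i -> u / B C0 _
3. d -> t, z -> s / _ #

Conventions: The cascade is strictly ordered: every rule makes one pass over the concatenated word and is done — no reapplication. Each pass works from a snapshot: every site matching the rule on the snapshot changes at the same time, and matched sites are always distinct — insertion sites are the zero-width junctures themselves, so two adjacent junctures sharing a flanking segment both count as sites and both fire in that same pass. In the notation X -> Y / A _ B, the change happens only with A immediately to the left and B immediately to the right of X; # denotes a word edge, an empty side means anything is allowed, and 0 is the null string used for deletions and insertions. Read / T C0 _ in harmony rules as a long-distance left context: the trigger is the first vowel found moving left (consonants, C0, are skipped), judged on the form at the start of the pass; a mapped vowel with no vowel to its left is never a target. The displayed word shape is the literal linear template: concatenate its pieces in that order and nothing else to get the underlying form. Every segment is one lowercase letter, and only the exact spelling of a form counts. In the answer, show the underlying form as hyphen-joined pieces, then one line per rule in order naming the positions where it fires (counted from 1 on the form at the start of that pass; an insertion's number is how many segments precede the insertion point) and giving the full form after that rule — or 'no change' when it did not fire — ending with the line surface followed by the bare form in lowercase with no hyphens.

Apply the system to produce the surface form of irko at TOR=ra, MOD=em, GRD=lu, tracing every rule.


underlying: irko-gn-u-z
1. f -> v, p -> b, t -> d / _ Z: no change
2. e -> o, i -> u / B C0 _: no change
3. d -> t, z -> s / _ #: fires at position(s) 8: irkognus
surface: irkognus


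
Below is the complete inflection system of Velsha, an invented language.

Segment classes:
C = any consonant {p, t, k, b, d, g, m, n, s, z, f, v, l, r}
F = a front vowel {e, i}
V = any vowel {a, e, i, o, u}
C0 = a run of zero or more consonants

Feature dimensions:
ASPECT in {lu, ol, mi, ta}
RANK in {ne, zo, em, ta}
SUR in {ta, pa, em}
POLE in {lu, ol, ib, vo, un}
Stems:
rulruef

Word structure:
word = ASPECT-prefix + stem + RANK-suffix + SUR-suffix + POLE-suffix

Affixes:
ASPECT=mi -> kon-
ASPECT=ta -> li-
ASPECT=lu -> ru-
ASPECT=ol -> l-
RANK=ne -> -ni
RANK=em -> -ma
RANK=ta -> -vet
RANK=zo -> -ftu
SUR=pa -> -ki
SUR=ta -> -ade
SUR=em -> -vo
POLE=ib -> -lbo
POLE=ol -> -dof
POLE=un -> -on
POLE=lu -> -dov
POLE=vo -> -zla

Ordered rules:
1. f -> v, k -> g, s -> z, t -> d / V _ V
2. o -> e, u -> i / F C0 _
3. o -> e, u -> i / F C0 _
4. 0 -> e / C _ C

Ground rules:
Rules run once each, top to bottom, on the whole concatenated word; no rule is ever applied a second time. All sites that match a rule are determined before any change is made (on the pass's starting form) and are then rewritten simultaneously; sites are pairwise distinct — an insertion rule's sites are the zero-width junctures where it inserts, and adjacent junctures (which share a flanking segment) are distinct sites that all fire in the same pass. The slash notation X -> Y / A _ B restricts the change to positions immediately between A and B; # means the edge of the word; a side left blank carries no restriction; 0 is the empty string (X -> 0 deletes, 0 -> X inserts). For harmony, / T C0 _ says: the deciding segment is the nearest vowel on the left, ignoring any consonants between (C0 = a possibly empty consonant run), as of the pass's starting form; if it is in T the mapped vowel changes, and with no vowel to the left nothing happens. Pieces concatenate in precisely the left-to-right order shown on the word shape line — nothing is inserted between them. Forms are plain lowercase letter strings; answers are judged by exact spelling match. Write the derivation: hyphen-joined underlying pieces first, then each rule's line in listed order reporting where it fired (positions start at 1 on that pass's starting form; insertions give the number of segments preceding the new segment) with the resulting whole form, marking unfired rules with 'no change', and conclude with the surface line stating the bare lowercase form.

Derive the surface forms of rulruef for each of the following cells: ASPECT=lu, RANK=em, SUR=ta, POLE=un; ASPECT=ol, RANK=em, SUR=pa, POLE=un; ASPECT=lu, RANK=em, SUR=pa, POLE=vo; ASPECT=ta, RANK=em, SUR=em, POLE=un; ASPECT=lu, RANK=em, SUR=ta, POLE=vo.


cell ASPECT=lu, RANK=em, SUR=ta, POLE=un:
underlying: ru-rulruef-ma-ade-on
1. f -> v, k -> g, s -> z, t -> d / V _ V: no change
2. o -> e, u -> i / F C0 _: fires at position(s) 15: rurulruefmaadeen
3. o -> e, u -> i / F C0 _: no change
4. 0 -> e / C _ C: inserts after position(s) 5, 9: ruruleruefemaadeen
surface: ruruleruefemaadeen

cell ASPECT=ol, RANK=em, SUR=pa, POLE=un:
underlying: l-rulruef-ma-ki-on
1. f -> v, k -> g, s -> z, t -> d / V _ V: fires at position(s) 11: lrulruefmagion
2. o -> e, u -> i / F C0 _: fires at position(s) 13: lrulruefmagien
3. o -> e, u -> i / F C0 _: no change
4. 0 -> e / C _ C: inserts after position(s) 1, 4, 8: leruleruefemagien
surface: leruleruefemagien

cell ASPECT=lu, RANK=em, SUR=pa, POLE=vo:
underlying: ru-rulruef-ma-ki-zla
1. f -> v, k -> g, s -> z, t -> d / V _ V: fires at position(s) 12: rurulruefmagizla
2. o -> e, u -> i / F C0 _: no change
3. o -> e, u -> i / F C0 _: no change
4. 0 -> e / C _ C: inserts after position(s) 5, 9, 14: ruruleruefemagizela
surface: ruruleruefemagizela

cell ASPECT=ta, RANK=em, SUR=em, POLE=un:
underlying: li-rulruef-ma-vo-on
1. f -> v, k -> g, s -> z, t -> d / V _ V: no change
2. o -> e, u -> i / F C0 _: fires at position(s) 4: lirilruefmavoon
3. o -> e, u -> i / F C0 _: fires at position(s) 7: lirilriefmavoon
4. 0 -> e / C _ C: inserts after position(s) 5, 9: lirileriefemavoon
surface: lirileriefemavoon

cell ASPECT=lu, RANK=em, SUR=ta, POLE=vo:
underlying: ru-rulruef-ma-ade-zla
1. f -> v, k -> g, s -> z, t -> d / V _ V: no change
2. o -> e, u -> i / F C0 _: no change
3. o -> e, u -> i / F C0 _: no change
4. 0 -> e / C _ C: inserts after position(s) 5, 9, 15: ruruleruefemaadezela
surface: ruruleruefemaadezela


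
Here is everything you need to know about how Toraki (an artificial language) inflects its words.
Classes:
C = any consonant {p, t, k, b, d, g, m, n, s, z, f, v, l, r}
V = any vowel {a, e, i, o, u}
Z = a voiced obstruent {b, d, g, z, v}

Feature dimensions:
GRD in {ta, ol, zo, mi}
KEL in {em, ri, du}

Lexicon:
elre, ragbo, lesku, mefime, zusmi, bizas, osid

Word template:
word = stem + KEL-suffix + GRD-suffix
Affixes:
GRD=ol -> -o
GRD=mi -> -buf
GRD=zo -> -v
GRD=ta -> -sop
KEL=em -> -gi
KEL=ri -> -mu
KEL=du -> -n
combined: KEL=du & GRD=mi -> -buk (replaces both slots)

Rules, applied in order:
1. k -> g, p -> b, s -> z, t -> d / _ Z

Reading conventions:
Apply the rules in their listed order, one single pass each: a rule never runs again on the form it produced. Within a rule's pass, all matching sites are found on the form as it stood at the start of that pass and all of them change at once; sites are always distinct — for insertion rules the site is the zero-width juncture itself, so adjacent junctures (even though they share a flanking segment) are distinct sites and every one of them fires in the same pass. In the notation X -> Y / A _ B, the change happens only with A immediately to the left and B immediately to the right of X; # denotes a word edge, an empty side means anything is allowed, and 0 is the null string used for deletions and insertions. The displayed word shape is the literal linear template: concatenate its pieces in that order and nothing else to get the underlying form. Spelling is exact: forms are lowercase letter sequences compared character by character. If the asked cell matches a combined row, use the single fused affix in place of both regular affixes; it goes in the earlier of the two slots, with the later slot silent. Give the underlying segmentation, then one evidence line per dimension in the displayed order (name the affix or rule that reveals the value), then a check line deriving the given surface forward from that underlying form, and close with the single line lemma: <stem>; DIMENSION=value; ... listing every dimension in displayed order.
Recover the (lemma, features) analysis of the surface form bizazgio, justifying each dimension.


underlying: bizas-gi-o
GRD=ol - signalled by the affix -o
KEL=em - signalled by the affix -gi
check: bizasgio -> bizazgio
lemma: bizas; GRD=ol; KEL=em


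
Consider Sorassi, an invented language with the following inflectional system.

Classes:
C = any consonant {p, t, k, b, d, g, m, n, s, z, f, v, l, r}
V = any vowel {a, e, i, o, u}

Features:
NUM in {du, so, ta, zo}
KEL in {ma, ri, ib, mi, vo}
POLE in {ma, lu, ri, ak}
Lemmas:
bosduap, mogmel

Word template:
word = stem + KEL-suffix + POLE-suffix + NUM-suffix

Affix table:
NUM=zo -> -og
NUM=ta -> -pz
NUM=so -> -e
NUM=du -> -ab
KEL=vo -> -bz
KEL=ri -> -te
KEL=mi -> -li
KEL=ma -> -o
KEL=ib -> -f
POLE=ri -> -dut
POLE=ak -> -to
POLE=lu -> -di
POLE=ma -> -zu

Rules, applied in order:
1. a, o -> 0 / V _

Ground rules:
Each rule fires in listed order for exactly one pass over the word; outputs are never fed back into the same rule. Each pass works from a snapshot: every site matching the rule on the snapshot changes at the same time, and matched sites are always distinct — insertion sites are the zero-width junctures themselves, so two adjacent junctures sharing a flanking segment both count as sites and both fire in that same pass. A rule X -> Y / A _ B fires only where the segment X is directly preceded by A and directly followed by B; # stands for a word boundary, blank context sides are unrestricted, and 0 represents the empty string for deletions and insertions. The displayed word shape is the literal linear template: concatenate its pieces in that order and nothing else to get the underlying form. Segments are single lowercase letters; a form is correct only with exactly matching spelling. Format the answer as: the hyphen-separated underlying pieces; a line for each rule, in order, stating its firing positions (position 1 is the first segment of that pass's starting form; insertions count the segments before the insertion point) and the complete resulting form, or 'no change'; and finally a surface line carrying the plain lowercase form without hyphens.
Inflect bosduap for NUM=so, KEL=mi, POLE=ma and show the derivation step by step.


underlying: bosduap-li-zu-e
1. a, o -> 0 / V _: fires at position(s) 6: bosduplizue
surface: bosduplizue


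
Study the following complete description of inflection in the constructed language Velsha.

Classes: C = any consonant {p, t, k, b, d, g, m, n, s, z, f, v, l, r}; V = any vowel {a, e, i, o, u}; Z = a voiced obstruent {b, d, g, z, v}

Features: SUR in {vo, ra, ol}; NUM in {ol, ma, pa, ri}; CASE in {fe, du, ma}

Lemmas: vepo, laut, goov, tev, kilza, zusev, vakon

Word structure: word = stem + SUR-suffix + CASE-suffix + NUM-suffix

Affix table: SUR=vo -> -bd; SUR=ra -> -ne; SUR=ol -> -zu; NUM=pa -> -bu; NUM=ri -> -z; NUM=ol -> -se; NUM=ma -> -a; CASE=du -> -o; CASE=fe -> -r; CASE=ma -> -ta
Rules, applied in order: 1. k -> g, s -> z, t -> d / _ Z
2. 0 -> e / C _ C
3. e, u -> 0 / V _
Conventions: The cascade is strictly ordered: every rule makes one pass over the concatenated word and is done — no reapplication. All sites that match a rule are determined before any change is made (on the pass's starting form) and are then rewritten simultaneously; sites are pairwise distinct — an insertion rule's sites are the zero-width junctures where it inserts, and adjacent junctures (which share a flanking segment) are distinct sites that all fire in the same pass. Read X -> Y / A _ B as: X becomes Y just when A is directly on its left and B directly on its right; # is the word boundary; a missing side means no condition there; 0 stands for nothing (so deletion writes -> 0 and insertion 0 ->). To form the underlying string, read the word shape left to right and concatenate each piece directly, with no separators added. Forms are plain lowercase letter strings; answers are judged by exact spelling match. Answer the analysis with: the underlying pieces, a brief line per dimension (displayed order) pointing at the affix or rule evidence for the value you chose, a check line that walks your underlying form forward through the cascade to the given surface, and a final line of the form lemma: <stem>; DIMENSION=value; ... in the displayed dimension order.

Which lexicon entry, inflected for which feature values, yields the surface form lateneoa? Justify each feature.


underlying: laut-ne-o-a
SUR=ra - signalled by the affix -ne
NUM=ma - signalled by the affix -a
CASE=du - signalled by the affix -o
check: lautneoa -> lautneoa -> lauteneoa -> lateneoa
lemma: laut; SUR=ra; NUM=ma; CASE=du


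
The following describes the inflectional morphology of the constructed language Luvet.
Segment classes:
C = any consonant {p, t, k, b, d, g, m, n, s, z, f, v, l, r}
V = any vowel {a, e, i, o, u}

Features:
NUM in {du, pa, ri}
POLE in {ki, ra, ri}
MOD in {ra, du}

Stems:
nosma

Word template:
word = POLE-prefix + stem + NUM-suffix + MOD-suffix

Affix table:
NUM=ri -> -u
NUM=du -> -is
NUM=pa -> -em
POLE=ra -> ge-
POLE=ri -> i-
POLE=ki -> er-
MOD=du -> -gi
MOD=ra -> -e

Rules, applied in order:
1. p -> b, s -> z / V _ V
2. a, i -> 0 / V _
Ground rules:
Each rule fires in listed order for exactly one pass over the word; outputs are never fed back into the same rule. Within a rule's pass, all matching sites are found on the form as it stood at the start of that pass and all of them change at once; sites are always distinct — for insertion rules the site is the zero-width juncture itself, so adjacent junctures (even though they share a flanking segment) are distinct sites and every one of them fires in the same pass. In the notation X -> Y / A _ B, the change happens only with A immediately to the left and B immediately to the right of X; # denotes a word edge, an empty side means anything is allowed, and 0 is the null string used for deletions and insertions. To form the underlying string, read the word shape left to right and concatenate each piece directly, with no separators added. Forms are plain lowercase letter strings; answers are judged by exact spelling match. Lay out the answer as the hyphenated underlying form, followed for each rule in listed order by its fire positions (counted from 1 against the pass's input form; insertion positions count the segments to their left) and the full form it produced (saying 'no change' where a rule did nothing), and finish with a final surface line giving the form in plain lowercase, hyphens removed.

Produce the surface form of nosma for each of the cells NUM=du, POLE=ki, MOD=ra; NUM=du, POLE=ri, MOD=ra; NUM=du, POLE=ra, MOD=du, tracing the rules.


cell NUM=du, POLE=ki, MOD=ra:
underlying: er-nosma-is-e
1. p -> b, s -> z / V _ V: fires at position(s) 9: ernosmaize
2. a, i -> 0 / V _: fires at position(s) 8: ernosmaze
surface: ernosmaze

cell NUM=du, POLE=ri, MOD=ra:
underlying: i-nosma-is-e
1. p -> b, s -> z / V _ V: fires at position(s) 8: inosmaize
2. a, i -> 0 / V _: fires at position(s) 7: inosmaze
surface: inosmaze

cell NUM=du, POLE=ra, MOD=du:
underlying: ge-nosma-is-gi
1. p -> b, s -> z / V _ V: no change
2. a, i -> 0 / V _: fires at position(s) 8: genosmasgi
surface: genosmasgi


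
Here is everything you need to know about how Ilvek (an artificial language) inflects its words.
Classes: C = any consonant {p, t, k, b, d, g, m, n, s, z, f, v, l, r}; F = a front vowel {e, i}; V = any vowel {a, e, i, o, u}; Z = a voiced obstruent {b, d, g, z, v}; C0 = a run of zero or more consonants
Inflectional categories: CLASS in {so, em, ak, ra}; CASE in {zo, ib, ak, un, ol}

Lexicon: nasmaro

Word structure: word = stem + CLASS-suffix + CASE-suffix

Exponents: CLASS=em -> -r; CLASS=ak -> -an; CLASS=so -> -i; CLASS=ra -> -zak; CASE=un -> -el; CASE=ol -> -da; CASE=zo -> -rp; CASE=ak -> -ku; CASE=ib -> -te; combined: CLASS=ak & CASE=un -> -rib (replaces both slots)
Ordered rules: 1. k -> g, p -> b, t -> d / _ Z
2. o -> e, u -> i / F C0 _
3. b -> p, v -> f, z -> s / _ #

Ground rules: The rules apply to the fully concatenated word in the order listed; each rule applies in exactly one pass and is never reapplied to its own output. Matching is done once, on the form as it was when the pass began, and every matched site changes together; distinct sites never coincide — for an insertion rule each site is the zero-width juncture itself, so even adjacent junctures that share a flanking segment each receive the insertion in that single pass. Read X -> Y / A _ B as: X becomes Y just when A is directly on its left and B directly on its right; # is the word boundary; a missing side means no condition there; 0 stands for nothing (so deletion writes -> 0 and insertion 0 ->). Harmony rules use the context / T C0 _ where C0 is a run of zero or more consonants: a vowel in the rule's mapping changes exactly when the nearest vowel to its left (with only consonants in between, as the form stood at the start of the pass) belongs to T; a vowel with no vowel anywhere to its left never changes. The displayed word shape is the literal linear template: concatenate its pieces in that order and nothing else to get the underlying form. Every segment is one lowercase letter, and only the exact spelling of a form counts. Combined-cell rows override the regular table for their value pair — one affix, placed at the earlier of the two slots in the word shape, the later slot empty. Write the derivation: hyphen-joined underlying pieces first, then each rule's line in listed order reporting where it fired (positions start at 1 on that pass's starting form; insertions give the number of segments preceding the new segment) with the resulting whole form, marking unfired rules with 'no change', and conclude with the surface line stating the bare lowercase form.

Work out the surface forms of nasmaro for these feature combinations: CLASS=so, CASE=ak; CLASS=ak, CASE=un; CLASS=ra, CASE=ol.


cell CLASS=so, CASE=ak:
underlying: nasmaro-i-ku
1. k -> g, p -> b, t -> d / _ Z: no change
2. o -> e, u -> i / F C0 _: fires at position(s) 10: nasmaroiki
3. b -> p, v -> f, z -> s / _ #: no change
surface: nasmaroiki

cell CLASS=ak, CASE=un:
underlying: nasmaro-rib
1. k -> g, p -> b, t -> d / _ Z: no change
2. o -> e, u -> i / F C0 _: no change
3. b -> p, v -> f, z -> s / _ #: fires at position(s) 10: nasmarorip
surface: nasmarorip

cell CLASS=ra, CASE=ol:
underlying: nasmaro-zak-da
1. k -> g, p -> b, t -> d / _ Z: fires at position(s) 10: nasmarozagda
2. o -> e, u -> i / F C0 _: no change
3. b -> p, v -> f, z -> s / _ #: no change
surface: nasmarozagda


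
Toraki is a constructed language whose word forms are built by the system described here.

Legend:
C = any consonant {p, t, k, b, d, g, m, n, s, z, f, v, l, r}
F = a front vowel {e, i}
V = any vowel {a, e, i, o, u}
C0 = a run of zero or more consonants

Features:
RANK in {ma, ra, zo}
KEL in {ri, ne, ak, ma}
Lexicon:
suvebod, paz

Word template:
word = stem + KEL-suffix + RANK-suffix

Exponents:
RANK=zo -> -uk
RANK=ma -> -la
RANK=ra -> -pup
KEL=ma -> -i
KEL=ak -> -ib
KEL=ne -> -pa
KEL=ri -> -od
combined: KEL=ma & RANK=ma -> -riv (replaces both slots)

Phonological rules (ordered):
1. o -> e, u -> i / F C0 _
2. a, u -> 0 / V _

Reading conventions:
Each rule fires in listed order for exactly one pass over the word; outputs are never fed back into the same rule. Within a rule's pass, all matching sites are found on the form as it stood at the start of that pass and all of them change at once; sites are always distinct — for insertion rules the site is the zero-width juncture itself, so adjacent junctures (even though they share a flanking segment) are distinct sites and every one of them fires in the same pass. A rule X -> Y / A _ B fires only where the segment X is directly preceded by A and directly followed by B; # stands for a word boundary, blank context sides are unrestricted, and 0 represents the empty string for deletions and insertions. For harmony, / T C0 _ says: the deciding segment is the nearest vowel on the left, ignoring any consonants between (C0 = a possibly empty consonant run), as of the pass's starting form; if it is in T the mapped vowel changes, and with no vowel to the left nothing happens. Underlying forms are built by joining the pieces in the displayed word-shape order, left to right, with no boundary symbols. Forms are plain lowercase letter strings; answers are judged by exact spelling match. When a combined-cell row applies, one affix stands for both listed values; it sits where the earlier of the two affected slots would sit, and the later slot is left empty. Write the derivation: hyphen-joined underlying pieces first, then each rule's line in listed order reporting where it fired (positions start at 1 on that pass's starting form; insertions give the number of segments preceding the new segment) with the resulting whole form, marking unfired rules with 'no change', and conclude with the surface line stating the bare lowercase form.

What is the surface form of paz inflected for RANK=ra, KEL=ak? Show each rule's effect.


underlying: paz-ib-pup
1. o -> e, u -> i / F C0 _: fires at position(s) 7: pazibpip
2. a, u -> 0 / V _: no change
surface: pazibpip


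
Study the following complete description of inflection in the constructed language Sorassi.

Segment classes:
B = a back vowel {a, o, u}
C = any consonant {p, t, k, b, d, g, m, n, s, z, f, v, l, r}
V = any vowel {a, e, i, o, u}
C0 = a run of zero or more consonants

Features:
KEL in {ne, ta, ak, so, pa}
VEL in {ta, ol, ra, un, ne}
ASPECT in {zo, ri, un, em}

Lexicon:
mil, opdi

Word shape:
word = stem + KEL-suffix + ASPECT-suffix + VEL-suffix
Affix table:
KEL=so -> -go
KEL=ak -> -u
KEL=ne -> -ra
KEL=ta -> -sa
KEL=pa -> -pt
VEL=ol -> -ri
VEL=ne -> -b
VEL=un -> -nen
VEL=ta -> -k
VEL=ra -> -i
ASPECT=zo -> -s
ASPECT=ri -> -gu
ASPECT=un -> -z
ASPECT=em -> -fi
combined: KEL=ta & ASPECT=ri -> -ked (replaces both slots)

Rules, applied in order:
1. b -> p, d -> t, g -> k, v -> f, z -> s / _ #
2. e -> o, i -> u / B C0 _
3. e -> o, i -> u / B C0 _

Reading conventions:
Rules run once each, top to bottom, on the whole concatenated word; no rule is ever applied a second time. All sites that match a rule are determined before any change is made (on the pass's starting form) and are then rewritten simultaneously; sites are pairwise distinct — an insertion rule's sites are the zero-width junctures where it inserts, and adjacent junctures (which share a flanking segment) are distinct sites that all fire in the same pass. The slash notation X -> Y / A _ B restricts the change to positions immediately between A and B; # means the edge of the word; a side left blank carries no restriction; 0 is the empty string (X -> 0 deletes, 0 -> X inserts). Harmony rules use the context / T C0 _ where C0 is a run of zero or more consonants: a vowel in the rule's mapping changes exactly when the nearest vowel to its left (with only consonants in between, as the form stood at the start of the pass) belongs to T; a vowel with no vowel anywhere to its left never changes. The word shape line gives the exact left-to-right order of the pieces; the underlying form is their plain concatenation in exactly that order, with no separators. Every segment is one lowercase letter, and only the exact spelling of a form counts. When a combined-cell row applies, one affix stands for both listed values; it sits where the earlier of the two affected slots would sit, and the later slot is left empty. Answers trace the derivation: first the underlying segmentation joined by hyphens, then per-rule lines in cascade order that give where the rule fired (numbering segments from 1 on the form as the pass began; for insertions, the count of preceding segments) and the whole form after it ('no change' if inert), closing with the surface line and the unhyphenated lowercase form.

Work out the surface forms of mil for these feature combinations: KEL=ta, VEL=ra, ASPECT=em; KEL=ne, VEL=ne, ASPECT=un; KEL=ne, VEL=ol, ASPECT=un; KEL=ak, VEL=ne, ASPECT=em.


cell KEL=ta, VEL=ra, ASPECT=em:
underlying: mil-sa-fi-i
1. b -> p, d -> t, g -> k, v -> f, z -> s / _ #: no change
2. e -> o, i -> u / B C0 _: fires at position(s) 7: milsafui
3. e -> o, i -> u / B C0 _: fires at position(s) 8: milsafuu
surface: milsafuu

cell KEL=ne, VEL=ne, ASPECT=un:
underlying: mil-ra-z-b
1. b -> p, d -> t, g -> k, v -> f, z -> s / _ #: fires at position(s) 7: milrazp
2. e -> o, i -> u / B C0 _: no change
3. e -> o, i -> u / B C0 _: no change
surface: milrazp

cell KEL=ne, VEL=ol, ASPECT=un:
underlying: mil-ra-z-ri
1. b -> p, d -> t, g -> k, v -> f, z -> s / _ #: no change
2. e -> o, i -> u / B C0 _: fires at position(s) 8: milrazru
3. e -> o, i -> u / B C0 _: no change
surface: milrazru

cell KEL=ak, VEL=ne, ASPECT=em:
underlying: mil-u-fi-b
1. b -> p, d -> t, g -> k, v -> f, z -> s / _ #: fires at position(s) 7: milufip
2. e -> o, i -> u / B C0 _: fires at position(s) 6: milufup
3. e -> o, i -> u / B C0 _: no change
surface: milufup


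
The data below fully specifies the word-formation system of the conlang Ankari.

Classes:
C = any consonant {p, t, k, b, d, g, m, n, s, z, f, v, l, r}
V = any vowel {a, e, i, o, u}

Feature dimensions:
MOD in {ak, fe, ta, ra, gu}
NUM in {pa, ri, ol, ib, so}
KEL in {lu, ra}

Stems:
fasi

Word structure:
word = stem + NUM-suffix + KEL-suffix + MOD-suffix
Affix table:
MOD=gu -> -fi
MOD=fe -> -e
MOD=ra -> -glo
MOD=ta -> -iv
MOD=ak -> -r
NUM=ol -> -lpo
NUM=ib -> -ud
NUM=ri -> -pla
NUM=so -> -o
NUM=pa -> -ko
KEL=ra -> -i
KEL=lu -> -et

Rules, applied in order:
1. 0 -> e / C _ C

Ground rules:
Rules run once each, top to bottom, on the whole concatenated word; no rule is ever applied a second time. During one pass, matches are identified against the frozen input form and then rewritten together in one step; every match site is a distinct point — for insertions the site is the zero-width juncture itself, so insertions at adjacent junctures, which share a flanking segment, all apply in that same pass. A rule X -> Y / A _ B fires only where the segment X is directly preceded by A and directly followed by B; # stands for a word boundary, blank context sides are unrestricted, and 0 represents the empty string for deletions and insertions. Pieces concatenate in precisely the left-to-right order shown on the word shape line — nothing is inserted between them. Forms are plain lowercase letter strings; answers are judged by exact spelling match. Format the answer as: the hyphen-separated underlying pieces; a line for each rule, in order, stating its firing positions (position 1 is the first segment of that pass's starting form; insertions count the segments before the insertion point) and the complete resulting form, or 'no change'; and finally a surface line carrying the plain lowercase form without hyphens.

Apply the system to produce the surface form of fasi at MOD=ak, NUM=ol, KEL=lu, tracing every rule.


underlying: fasi-lpo-et-r
1. 0 -> e / C _ C: inserts after position(s) 5, 9: fasilepoeter
surface: fasilepoeter


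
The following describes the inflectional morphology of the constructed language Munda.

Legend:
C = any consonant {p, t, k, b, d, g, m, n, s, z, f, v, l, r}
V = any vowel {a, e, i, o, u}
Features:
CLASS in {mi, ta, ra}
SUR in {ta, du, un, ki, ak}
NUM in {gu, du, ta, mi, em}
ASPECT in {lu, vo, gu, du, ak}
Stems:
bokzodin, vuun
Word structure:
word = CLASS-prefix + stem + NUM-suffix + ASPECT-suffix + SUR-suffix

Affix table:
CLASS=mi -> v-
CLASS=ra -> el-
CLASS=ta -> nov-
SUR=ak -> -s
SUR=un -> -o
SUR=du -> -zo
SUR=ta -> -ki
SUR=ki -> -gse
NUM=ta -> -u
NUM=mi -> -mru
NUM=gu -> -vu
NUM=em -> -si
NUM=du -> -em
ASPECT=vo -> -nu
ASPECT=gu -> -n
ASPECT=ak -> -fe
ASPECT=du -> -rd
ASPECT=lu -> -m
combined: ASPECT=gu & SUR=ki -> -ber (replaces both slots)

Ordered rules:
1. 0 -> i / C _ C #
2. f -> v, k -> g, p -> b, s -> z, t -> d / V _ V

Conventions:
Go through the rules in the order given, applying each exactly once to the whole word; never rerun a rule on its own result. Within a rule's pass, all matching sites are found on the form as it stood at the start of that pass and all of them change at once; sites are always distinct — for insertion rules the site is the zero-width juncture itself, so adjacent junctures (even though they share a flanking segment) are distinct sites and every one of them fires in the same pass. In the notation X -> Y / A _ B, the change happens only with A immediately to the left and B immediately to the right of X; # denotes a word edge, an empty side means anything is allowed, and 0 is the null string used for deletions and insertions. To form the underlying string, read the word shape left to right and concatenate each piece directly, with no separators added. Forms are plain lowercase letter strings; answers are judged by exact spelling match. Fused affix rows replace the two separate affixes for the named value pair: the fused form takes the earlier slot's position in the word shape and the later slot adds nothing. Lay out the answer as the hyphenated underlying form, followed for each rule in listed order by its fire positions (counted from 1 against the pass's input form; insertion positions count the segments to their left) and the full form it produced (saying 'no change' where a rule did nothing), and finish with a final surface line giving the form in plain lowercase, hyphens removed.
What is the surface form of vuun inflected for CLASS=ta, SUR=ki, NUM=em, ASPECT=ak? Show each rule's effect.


underlying: nov-vuun-si-fe-gse
1. 0 -> i / C _ C #: no change
2. f -> v, k -> g, p -> b, s -> z, t -> d / V _ V: fires at position(s) 10: novvuunsivegse
surface: novvuunsivegse


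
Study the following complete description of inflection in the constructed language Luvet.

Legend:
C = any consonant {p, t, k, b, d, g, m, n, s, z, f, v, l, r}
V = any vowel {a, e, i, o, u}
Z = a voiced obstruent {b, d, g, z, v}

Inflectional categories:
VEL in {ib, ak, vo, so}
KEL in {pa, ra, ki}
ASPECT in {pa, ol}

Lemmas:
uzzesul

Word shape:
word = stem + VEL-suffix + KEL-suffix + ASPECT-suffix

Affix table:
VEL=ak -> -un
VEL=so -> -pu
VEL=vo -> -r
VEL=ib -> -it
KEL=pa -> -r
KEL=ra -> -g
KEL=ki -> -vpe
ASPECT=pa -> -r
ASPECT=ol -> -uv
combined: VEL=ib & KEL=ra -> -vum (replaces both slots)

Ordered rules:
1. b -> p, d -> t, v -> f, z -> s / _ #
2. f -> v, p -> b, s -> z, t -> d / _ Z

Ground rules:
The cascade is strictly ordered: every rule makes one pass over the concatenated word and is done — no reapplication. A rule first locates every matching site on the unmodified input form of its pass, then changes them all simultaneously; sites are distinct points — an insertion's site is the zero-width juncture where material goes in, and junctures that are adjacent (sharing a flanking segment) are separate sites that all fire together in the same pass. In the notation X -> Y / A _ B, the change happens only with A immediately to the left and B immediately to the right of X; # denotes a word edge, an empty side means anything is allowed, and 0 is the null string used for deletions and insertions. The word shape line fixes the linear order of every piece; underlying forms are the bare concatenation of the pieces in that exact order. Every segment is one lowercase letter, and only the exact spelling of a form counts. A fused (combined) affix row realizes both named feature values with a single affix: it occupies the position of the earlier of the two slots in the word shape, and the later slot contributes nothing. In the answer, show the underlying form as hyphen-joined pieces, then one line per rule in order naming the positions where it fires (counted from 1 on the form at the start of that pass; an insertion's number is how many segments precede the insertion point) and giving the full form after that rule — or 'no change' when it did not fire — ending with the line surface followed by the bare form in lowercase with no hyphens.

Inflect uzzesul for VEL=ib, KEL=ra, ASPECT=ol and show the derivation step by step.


underlying: uzzesul-vum-uv
1. b -> p, d -> t, v -> f, z -> s / _ #: fires at position(s) 12: uzzesulvumuf
2. f -> v, p -> b, s -> z, t -> d / _ Z: no change
surface: uzzesulvumuf


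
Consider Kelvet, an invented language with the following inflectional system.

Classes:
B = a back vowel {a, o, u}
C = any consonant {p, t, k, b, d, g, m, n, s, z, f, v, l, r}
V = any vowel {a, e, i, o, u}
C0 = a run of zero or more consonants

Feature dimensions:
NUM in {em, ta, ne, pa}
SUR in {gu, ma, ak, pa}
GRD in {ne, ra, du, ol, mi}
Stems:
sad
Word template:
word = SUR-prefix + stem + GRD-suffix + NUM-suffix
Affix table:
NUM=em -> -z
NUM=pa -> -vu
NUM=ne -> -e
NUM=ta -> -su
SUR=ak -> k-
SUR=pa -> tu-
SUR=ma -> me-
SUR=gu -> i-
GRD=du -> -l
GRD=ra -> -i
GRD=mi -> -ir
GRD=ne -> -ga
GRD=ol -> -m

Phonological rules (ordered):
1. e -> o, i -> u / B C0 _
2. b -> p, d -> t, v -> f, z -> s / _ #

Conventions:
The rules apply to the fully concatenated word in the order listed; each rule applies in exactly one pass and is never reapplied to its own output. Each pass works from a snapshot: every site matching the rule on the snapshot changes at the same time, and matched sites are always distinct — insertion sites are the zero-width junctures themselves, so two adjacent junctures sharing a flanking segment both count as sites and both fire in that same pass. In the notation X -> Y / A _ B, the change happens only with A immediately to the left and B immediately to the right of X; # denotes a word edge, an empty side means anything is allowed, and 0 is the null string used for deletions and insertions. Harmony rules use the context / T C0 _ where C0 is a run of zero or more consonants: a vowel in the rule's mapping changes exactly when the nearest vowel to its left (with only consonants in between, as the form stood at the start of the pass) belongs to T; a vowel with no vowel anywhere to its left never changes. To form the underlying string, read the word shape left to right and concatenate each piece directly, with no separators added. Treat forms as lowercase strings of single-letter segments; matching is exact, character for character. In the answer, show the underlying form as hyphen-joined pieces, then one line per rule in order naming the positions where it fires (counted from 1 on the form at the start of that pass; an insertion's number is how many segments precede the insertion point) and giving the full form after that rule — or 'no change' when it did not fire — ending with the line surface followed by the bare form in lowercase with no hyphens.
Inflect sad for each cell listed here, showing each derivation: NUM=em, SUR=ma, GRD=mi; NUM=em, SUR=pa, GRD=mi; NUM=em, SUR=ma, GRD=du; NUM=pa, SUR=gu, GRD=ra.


cell NUM=em, SUR=ma, GRD=mi:
underlying: me-sad-ir-z
1. e -> o, i -> u / B C0 _: fires at position(s) 6: mesadurz
2. b -> p, d -> t, v -> f, z -> s / _ #: fires at position(s) 8: mesadurs
surface: mesadurs

cell NUM=em, SUR=pa, GRD=mi:
underlying: tu-sad-ir-z
1. e -> o, i -> u / B C0 _: fires at position(s) 6: tusadurz
2. b -> p, d -> t, v -> f, z -> s / _ #: fires at position(s) 8: tusadurs
surface: tusadurs

cell NUM=em, SUR=ma, GRD=du:
underlying: me-sad-l-z
1. e -> o, i -> u / B C0 _: no change
2. b -> p, d -> t, v -> f, z -> s / _ #: fires at position(s) 7: mesadls
surface: mesadls

cell NUM=pa, SUR=gu, GRD=ra:
underlying: i-sad-i-vu
1. e -> o, i -> u / B C0 _: fires at position(s) 5: isaduvu
2. b -> p, d -> t, v -> f, z -> s / _ #: no change
surface: isaduvu


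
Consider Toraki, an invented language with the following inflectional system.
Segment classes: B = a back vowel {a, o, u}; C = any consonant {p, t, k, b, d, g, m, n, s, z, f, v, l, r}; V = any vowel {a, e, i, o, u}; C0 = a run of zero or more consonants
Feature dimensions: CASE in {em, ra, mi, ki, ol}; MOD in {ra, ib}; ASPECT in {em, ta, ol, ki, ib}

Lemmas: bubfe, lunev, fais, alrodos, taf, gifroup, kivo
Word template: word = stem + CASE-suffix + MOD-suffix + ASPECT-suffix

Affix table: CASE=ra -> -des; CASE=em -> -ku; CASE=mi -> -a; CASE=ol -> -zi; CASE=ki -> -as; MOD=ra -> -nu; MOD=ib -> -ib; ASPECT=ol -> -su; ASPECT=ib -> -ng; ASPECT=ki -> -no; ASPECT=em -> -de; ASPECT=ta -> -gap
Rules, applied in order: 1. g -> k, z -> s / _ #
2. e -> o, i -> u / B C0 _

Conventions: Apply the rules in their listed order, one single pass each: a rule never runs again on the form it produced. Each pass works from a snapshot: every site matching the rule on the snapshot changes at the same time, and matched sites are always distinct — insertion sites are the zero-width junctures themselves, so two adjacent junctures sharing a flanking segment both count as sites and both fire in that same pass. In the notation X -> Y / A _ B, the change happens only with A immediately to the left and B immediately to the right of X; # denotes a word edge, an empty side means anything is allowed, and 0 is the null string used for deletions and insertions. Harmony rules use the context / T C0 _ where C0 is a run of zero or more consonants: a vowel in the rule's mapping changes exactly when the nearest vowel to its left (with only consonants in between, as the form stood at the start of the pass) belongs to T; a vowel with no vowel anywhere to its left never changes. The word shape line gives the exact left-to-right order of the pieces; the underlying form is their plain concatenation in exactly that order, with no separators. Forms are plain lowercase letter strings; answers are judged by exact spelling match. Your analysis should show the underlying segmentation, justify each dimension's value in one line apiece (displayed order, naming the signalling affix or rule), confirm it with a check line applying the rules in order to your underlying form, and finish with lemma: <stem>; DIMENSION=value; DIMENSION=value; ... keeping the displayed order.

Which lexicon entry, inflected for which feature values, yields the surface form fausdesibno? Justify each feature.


underlying: fais-des-ib-no
CASE=ra - signalled by the affix -des
MOD=ib - signalled by the affix -ib
ASPECT=ki - signalled by the affix -no
check: faisdesibno -> faisdesibno -> fausdesibno
lemma: fais; CASE=ra; MOD=ib; ASPECT=ki
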